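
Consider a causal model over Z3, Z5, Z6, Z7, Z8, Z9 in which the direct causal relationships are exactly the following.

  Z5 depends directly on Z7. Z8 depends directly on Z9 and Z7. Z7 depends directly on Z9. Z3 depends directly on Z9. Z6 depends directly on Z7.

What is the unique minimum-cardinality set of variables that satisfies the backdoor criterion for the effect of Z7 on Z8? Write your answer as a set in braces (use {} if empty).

{Z9}

Variables eligible for adjustment (non-descendants of Z7, excluding Z7 and Z8): {Z3, Z9}.
Backdoor paths from Z7 to Z8:
  P1: Z7 <- Z9 -> Z8
The empty set is not sufficient: P1 (Z7 <- Z9 -> Z8) has no collider blocking it and no conditioned non-collider, so it is open.
Try {Z9}:
  P1: blocked at fork node Z9 ∈ conditioning set.
{Z9} contains no descendant of Z7 and blocks every backdoor path.
No other singleton works — e.g. {Z3} leaves P1 open — so {Z9} is the unique smallest valid adjustment set.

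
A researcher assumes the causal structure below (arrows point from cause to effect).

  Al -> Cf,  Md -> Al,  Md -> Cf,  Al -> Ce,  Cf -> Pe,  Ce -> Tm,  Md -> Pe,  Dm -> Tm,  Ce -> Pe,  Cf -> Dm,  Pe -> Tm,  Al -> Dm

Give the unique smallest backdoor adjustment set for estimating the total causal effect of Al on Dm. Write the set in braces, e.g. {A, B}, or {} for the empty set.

{Md}

Variables eligible for adjustment (non-descendants of Al, excluding Al and Dm): {Md}.
Backdoor paths from Al to Dm:
  P1: Al <- Md -> Cf -> Dm
  P2: Al <- Md -> Cf -> Pe <- Ce -> Tm <- Dm
  P3: Al <- Md -> Cf -> Pe -> Tm <- Dm
  P4: Al <- Md -> Pe <- Cf -> Dm
  P5: Al <- Md -> Pe <- Ce -> Tm <- Dm
  P6: Al <- Md -> Pe -> Tm <- Dm
The empty set is not sufficient: P1 (Al <- Md -> Cf -> Dm) has no collider blocking it and no conditioned non-collider, so it is open.
Try {Md}:
  P1: blocked at fork node Md ∈ conditioning set.
  P2: blocked at fork node Md ∈ conditioning set.
  P3: blocked at fork node Md ∈ conditioning set.
  P4: blocked at fork node Md ∈ conditioning set.
  P5: blocked at fork node Md ∈ conditioning set.
  P6: blocked at fork node Md ∈ conditioning set.
{Md} contains no descendant of Al and blocks every backdoor path.
{Md} is the unique smallest valid adjustment set.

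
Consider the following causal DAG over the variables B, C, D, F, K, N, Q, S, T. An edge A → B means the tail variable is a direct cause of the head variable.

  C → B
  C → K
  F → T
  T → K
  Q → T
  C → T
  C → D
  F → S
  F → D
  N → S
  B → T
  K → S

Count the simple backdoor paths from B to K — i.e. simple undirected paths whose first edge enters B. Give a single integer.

5

A backdoor path from B to K is any simple undirected path whose first edge points into B (i.e. leaves B via a parent).
Parents of B: {C}.
Enumerating:
  P1: B <- C -> D <- F -> T -> K
  P2: B <- C -> D <- F -> S <- K
  P3: B <- C -> T <- F -> S <- K
  P4: B <- C -> T -> K
  P5: B <- C -> K
That exhausts the simple backdoor paths. Count: 5.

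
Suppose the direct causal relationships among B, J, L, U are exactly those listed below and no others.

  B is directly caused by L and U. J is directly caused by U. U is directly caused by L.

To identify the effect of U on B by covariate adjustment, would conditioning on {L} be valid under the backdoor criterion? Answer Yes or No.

Backdoor paths from U to B (paths whose first edge points into U):
  P1: U <- L -> B
Condition 1 (no descendant of U in the set): holds — descendants of U are {B, J}; none are in {L}.
Condition 2 (every backdoor path blocked by {L}):
  P1: blocked at fork node L ∈ conditioning set.
{L} satisfies the backdoor criterion.

Yes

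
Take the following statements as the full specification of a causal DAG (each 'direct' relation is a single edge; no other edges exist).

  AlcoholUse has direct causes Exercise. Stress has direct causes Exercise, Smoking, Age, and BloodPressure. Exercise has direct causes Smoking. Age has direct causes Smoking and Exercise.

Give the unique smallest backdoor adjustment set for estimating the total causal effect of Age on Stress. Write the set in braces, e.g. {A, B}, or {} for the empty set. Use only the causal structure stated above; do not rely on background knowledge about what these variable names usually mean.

{Exercise, Smoking}

Variables eligible for adjustment (non-descendants of Age, excluding Age and Stress): {AlcoholUse, BloodPressure, Exercise, Smoking}.
Backdoor paths from Age to Stress:
  P1: Age <- Smoking -> Exercise -> Stress
  P2: Age <- Smoking -> Stress
  P3: Age <- Exercise <- Smoking -> Stress
  P4: Age <- Exercise -> Stress
The empty set is not sufficient: P1 (Age <- Smoking -> Exercise -> Stress) has no collider blocking it and no conditioned non-collider, so it is open.
Try {Exercise, Smoking}:
  P1: blocked at fork node Smoking ∈ conditioning set.
  P2: blocked at fork node Smoking ∈ conditioning set.
  P3: blocked at chain node Exercise ∈ conditioning set.
  P4: blocked at fork node Exercise ∈ conditioning set.
{Exercise, Smoking} contains no descendant of Age and blocks every backdoor path.
Every element of {Exercise, Smoking} is needed (dropping Exercise leaves P4 open; dropping Smoking leaves P2 open), so no proper subset is valid.
Among all size-2 subsets of the eligible variables, only {Exercise, Smoking} blocks every backdoor path, so it is the unique smallest valid adjustment set.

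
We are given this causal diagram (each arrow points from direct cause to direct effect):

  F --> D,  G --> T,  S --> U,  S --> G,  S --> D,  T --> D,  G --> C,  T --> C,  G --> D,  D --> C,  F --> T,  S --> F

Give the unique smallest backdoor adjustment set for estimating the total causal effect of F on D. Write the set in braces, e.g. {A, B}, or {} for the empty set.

Variables eligible for adjustment (non-descendants of F, excluding F and D): {G, S, U}.
Backdoor paths from F to D:
  P1: F <- S -> G -> T -> D
  P2: F <- S -> G -> T -> C <- D
  P3: F <- S -> G -> D
  P4: F <- S -> G -> C <- T -> D
  P5: F <- S -> G -> C <- D
  P6: F <- S -> D
The empty set is not sufficient: P1 (F <- S -> G -> T -> D) has no collider blocking it and no conditioned non-collider, so it is open.
Try {S}:
  P1: blocked at fork node S ∈ conditioning set.
  P2: blocked at fork node S ∈ conditioning set.
  P3: blocked at fork node S ∈ conditioning set.
  P4: blocked at fork node S ∈ conditioning set.
  P5: blocked at fork node S ∈ conditioning set.
  P6: blocked at fork node S ∈ conditioning set.
{S} contains no descendant of F and blocks every backdoor path.
No other singleton works — e.g. {G} leaves P6 open — so {S} is the unique smallest valid adjustment set.

{S}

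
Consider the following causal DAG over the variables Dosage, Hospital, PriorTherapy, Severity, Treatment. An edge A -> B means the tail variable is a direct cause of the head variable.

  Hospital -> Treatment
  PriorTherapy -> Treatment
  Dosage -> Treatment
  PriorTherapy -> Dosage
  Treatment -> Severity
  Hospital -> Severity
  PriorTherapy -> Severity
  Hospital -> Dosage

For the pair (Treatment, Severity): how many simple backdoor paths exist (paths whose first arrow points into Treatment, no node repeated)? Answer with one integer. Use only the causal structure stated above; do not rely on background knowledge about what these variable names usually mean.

A backdoor path from Treatment to Severity is any simple undirected path whose first edge points into Treatment (i.e. leaves Treatment via a parent).
Parents of Treatment: {Dosage, Hospital, PriorTherapy}.
Enumerating:
  P1: Treatment <- Hospital -> Dosage <- PriorTherapy -> Severity
  P2: Treatment <- Hospital -> Severity
  P3: Treatment <- PriorTherapy -> Dosage <- Hospital -> Severity
  P4: Treatment <- PriorTherapy -> Severity
  P5: Treatment <- Dosage <- Hospital -> Severity
  P6: Treatment <- Dosage <- PriorTherapy -> Severity
That exhausts the simple backdoor paths. Count: 6.

6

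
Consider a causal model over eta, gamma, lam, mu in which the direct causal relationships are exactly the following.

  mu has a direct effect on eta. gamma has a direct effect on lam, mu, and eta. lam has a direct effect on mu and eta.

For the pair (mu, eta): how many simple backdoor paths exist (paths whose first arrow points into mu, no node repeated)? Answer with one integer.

A backdoor path from mu to eta is any simple undirected path whose first edge points into mu (i.e. leaves mu via a parent).
Parents of mu: {gamma, lam}.
Enumerating:
  P1: mu <- gamma -> lam -> eta
  P2: mu <- gamma -> eta
  P3: mu <- lam <- gamma -> eta
  P4: mu <- lam -> eta
That exhausts the simple backdoor paths. Count: 4.

4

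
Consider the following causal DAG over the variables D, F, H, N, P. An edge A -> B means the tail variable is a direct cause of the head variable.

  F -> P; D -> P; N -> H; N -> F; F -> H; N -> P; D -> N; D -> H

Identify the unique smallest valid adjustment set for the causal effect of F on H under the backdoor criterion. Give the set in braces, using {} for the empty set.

{N}

Variables eligible for adjustment (non-descendants of F, excluding F and H): {D, N}.
Backdoor paths from F to H:
  P1: F <- N <- D -> H
  P2: F <- N -> P <- D -> H
  P3: F <- N -> H
The empty set is not sufficient: P1 (F <- N <- D -> H) has no collider blocking it and no conditioned non-collider, so it is open.
Try {N}:
  P1: blocked at chain node N ∈ conditioning set.
  P2: blocked at fork node N ∈ conditioning set.
  P3: blocked at fork node N ∈ conditioning set.
{N} contains no descendant of F and blocks every backdoor path.
No other singleton works — e.g. {D} leaves P3 open — so {N} is the unique smallest valid adjustment set.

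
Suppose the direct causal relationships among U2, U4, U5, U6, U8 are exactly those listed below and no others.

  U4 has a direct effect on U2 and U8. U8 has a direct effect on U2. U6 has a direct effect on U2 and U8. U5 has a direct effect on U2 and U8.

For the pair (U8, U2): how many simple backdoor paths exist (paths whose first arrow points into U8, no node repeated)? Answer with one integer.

A backdoor path from U8 to U2 is any simple undirected path whose first edge points into U8 (i.e. leaves U8 via a parent).
Parents of U8: {U4, U5, U6}.
Enumerating:
  P1: U8 <- U4 -> U2
  P2: U8 <- U6 -> U2
  P3: U8 <- U5 -> U2
That exhausts the simple backdoor paths. Count: 3.

3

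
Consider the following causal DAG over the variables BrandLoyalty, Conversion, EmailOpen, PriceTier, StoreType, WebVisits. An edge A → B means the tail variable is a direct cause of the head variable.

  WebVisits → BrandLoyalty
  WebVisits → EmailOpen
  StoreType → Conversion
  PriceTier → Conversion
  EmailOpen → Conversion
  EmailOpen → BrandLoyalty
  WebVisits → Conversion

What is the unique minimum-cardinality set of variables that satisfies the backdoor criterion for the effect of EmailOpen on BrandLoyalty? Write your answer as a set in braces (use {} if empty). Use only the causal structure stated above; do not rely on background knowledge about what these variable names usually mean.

Variables eligible for adjustment (non-descendants of EmailOpen, excluding EmailOpen and BrandLoyalty): {PriceTier, StoreType, WebVisits}.
Backdoor paths from EmailOpen to BrandLoyalty:
  P1: EmailOpen <- WebVisits -> BrandLoyalty
The empty set is not sufficient: P1 (EmailOpen <- WebVisits -> BrandLoyalty) has no collider blocking it and no conditioned non-collider, so it is open.
Try {WebVisits}:
  P1: blocked at fork node WebVisits ∈ conditioning set.
{WebVisits} contains no descendant of EmailOpen and blocks every backdoor path.
No other singleton works — e.g. {StoreType} leaves P1 open — so {WebVisits} is the unique smallest valid adjustment set.

{WebVisits}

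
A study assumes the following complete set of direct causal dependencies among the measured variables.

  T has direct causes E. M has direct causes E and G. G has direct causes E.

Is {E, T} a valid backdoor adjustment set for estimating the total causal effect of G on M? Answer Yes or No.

Backdoor paths from G to M (paths whose first edge points into G):
  P1: G <- E -> M
Condition 1 (no descendant of G in the set): holds — descendants of G are {M}; none are in {E, T}.
Condition 2 (every backdoor path blocked by {E, T}):
  P1: blocked at fork node E ∈ conditioning set.
{E, T} satisfies the backdoor criterion.

Yes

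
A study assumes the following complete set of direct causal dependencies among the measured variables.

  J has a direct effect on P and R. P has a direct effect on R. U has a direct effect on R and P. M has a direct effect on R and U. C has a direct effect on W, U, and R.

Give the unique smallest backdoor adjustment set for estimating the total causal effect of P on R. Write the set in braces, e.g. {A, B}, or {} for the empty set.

{J, U}

Variables eligible for adjustment (non-descendants of P, excluding P and R): {C, J, M, U, W}.
Backdoor paths from P to R:
  P1: P <- J -> R
  P2: P <- U <- M -> R
  P3: P <- U <- C -> R
  P4: P <- U -> R
The empty set is not sufficient: P1 (P <- J -> R) has no collider blocking it and no conditioned non-collider, so it is open.
Try {J, U}:
  P1: blocked at fork node J ∈ conditioning set.
  P2: blocked at chain node U ∈ conditioning set.
  P3: blocked at chain node U ∈ conditioning set.
  P4: blocked at fork node U ∈ conditioning set.
{J, U} contains no descendant of P and blocks every backdoor path.
Every element of {J, U} is needed (dropping J leaves P1 open; dropping U leaves P2 open), so no proper subset is valid.
Among all size-2 subsets of the eligible variables, only {J, U} blocks every backdoor path, so it is the unique smallest valid adjustment set.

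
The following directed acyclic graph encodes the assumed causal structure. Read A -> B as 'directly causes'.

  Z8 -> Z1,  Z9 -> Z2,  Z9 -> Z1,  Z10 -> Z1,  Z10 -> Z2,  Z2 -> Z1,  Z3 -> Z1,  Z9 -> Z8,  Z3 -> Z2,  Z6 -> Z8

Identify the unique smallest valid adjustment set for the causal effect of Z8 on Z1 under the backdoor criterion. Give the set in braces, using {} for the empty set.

{Z9}

Variables eligible for adjustment (non-descendants of Z8, excluding Z8 and Z1): {Z10, Z2, Z3, Z6, Z9}.
Backdoor paths from Z8 to Z1:
  P1: Z8 <- Z9 -> Z2 <- Z10 -> Z1
  P2: Z8 <- Z9 -> Z2 <- Z3 -> Z1
  P3: Z8 <- Z9 -> Z2 -> Z1
  P4: Z8 <- Z9 -> Z1
The empty set is not sufficient: P3 (Z8 <- Z9 -> Z2 -> Z1) has no collider blocking it and no conditioned non-collider, so it is open.
Try {Z9}:
  P1: blocked at fork node Z9 ∈ conditioning set.
  P2: blocked at fork node Z9 ∈ conditioning set.
  P3: blocked at fork node Z9 ∈ conditioning set.
  P4: blocked at fork node Z9 ∈ conditioning set.
{Z9} contains no descendant of Z8 and blocks every backdoor path.
No other singleton works — e.g. {Z6} leaves P3 open — so {Z9} is the unique smallest valid adjustment set.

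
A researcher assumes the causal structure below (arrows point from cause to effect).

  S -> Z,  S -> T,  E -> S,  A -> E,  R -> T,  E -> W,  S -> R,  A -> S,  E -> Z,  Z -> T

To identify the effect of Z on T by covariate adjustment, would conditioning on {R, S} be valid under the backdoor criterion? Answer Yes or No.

Backdoor paths from Z to T (paths whose first edge points into Z):
  P1: Z <- E <- A -> S -> R -> T
  P2: Z <- E <- A -> S -> T
  P3: Z <- E -> S -> R -> T
  P4: Z <- E -> S -> T
  P5: Z <- S -> R -> T
  P6: Z <- S -> T
Condition 1 (no descendant of Z in the set): holds — descendants of Z are {T}; none are in {R, S}.
Condition 2 (every backdoor path blocked by {R, S}):
  P1: blocked at chain node S ∈ conditioning set.
  P2: blocked at chain node S ∈ conditioning set.
  P3: blocked at chain node S ∈ conditioning set.
  P4: blocked at chain node S ∈ conditioning set.
  P5: blocked at fork node S ∈ conditioning set.
  P6: blocked at fork node S ∈ conditioning set.
{R, S} satisfies the backdoor criterion.

Yes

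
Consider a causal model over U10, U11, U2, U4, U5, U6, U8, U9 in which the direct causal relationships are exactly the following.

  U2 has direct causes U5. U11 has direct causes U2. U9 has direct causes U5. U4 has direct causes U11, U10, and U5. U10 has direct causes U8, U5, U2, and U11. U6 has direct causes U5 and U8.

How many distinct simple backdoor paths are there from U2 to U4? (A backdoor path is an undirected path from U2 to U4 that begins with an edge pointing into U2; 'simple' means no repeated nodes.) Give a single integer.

5

A backdoor path from U2 to U4 is any simple undirected path whose first edge points into U2 (i.e. leaves U2 via a parent).
Parents of U2: {U5}.
Enumerating:
  P1: U2 <- U5 -> U6 <- U8 -> U10 <- U11 -> U4
  P2: U2 <- U5 -> U6 <- U8 -> U10 -> U4
  P3: U2 <- U5 -> U10 <- U11 -> U4
  P4: U2 <- U5 -> U10 -> U4
  P5: U2 <- U5 -> U4
That exhausts the simple backdoor paths. Count: 5.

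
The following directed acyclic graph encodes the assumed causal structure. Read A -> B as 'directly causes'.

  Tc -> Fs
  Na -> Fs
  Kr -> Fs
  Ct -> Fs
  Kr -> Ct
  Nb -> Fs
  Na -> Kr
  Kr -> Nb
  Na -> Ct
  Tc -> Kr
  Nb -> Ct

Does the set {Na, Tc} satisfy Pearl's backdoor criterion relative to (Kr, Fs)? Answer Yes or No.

Yes

Backdoor paths from Kr to Fs (paths whose first edge points into Kr):
  P1: Kr <- Tc -> Fs
  P2: Kr <- Na -> Ct <- Nb -> Fs
  P3: Kr <- Na -> Ct -> Fs
  P4: Kr <- Na -> Fs
Condition 1 (no descendant of Kr in the set): holds — descendants of Kr are {Ct, Fs, Nb}; none are in {Na, Tc}.
Condition 2 (every backdoor path blocked by {Na, Tc}):
  P1: blocked at fork node Tc ∈ conditioning set.
  P2: blocked at fork node Na ∈ conditioning set.
  P3: blocked at fork node Na ∈ conditioning set.
  P4: blocked at fork node Na ∈ conditioning set.
{Na, Tc} satisfies the backdoor criterion.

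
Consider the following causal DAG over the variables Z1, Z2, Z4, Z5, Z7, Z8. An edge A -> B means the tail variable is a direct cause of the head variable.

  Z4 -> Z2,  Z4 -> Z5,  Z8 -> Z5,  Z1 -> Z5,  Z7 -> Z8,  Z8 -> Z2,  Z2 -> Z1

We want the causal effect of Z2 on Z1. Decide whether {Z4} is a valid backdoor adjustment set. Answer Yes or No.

Yes

Backdoor paths from Z2 to Z1 (paths whose first edge points into Z2):
  P1: Z2 <- Z4 -> Z5 <- Z1
  P2: Z2 <- Z8 -> Z5 <- Z1
Condition 1 (no descendant of Z2 in the set): holds — descendants of Z2 are {Z1, Z5}; none are in {Z4}.
Condition 2 (every backdoor path blocked by {Z4}):
  P1: blocked at fork node Z4 ∈ conditioning set.
  P2: blocked at collider Z5 (neither it nor any descendant is in the conditioning set).
{Z4} satisfies the backdoor criterion.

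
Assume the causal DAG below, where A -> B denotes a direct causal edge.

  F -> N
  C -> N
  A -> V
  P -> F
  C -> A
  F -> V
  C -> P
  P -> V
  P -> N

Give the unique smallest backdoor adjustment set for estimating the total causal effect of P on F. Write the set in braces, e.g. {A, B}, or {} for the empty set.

Variables eligible for adjustment (non-descendants of P, excluding P and F): {A, C}.
Backdoor paths from P to F:
  P1: P <- C -> N <- F
  P2: P <- C -> A -> V <- F
Each backdoor path contains an unconditioned collider, so every path is already blocked with the empty conditioning set:
  P1: blocked at collider N (neither it nor any descendant is in the conditioning set).
  P2: blocked at collider V (neither it nor any descendant is in the conditioning set).
The empty set is therefore the unique smallest valid set.

{}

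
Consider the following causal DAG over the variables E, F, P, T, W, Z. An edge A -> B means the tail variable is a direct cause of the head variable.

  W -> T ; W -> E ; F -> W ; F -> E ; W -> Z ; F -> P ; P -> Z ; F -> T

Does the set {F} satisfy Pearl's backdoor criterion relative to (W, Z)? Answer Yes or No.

Backdoor paths from W to Z (paths whose first edge points into W):
  P1: W <- F -> P -> Z
Condition 1 (no descendant of W in the set): holds — descendants of W are {E, T, Z}; none are in {F}.
Condition 2 (every backdoor path blocked by {F}):
  P1: blocked at fork node F ∈ conditioning set.
{F} satisfies the backdoor criterion.

Yes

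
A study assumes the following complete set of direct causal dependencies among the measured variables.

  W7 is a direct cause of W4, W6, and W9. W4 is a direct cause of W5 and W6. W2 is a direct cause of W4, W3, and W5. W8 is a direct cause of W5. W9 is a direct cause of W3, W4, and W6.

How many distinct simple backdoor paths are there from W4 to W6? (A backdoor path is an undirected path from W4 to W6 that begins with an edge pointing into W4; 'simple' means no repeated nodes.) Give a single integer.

A backdoor path from W4 to W6 is any simple undirected path whose first edge points into W4 (i.e. leaves W4 via a parent).
Parents of W4: {W2, W7, W9}.
Enumerating:
  P1: W4 <- W2 -> W3 <- W9 <- W7 -> W6
  P2: W4 <- W2 -> W3 <- W9 -> W6
  P3: W4 <- W7 -> W9 -> W6
  P4: W4 <- W7 -> W6
  P5: W4 <- W9 <- W7 -> W6
  P6: W4 <- W9 -> W6
That exhausts the simple backdoor paths. Count: 6.

6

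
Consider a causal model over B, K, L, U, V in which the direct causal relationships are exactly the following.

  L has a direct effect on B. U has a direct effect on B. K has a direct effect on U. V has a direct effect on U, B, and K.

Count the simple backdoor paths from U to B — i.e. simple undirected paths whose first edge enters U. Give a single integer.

2

A backdoor path from U to B is any simple undirected path whose first edge points into U (i.e. leaves U via a parent).
Parents of U: {K, V}.
Enumerating:
  P1: U <- V -> B
  P2: U <- K <- V -> B
That exhausts the simple backdoor paths. Count: 2.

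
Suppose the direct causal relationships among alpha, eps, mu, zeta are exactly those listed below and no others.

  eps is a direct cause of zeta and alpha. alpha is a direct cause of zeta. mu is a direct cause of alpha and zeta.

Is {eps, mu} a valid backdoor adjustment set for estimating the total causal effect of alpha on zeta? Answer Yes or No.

Yes

Backdoor paths from alpha to zeta (paths whose first edge points into alpha):
  P1: alpha <- mu -> zeta
  P2: alpha <- eps -> zeta
Condition 1 (no descendant of alpha in the set): holds — descendants of alpha are {zeta}; none are in {eps, mu}.
Condition 2 (every backdoor path blocked by {eps, mu}):
  P1: blocked at fork node mu ∈ conditioning set.
  P2: blocked at fork node eps ∈ conditioning set.
{eps, mu} satisfies the backdoor criterion.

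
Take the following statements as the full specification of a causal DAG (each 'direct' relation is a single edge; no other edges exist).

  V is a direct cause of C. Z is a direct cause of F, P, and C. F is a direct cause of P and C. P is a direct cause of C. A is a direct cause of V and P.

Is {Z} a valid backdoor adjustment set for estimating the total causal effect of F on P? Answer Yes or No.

Yes

Backdoor paths from F to P (paths whose first edge points into F):
  P1: F <- Z -> P
  P2: F <- Z -> C <- V <- A -> P
  P3: F <- Z -> C <- P
Condition 1 (no descendant of F in the set): holds — descendants of F are {C, P}; none are in {Z}.
Condition 2 (every backdoor path blocked by {Z}):
  P1: blocked at fork node Z ∈ conditioning set.
  P2: blocked at fork node Z ∈ conditioning set.
  P3: blocked at fork node Z ∈ conditioning set.
{Z} satisfies the backdoor criterion.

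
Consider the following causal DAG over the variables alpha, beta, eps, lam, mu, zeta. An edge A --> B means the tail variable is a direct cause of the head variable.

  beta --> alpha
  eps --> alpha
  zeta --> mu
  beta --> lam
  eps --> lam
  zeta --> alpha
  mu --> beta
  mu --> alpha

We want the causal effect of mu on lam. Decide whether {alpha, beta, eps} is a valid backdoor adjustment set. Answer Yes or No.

No

Backdoor paths from mu to lam (paths whose first edge points into mu):
  P1: mu <- zeta -> alpha <- eps -> lam
  P2: mu <- zeta -> alpha <- beta -> lam
Condition 1 (no descendant of mu in the set): FAILS — alpha and beta are descendants of mu.
Condition 2 (every backdoor path blocked by {alpha, beta, eps}):
  P1: blocked at fork node eps ∈ conditioning set.
  P2: blocked at fork node beta ∈ conditioning set.
{alpha, beta, eps} does not satisfy the backdoor criterion.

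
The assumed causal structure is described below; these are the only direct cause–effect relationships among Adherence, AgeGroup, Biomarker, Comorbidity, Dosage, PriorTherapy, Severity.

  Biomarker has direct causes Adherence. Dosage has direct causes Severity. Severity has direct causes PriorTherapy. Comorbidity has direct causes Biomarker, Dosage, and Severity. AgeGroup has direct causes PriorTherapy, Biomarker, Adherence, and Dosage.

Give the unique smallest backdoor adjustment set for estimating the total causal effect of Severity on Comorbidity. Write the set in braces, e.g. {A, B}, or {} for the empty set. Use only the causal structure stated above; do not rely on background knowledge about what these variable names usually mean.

{}

Variables eligible for adjustment (non-descendants of Severity, excluding Severity and Comorbidity): {Adherence, Biomarker, PriorTherapy}.
Backdoor paths from Severity to Comorbidity:
  P1: Severity <- PriorTherapy -> AgeGroup <- Adherence -> Biomarker -> Comorbidity
  P2: Severity <- PriorTherapy -> AgeGroup <- Biomarker -> Comorbidity
  P3: Severity <- PriorTherapy -> AgeGroup <- Dosage -> Comorbidity
Each backdoor path contains an unconditioned collider, so every path is already blocked with the empty conditioning set:
  P1: blocked at collider AgeGroup (neither it nor any descendant is in the conditioning set).
  P2: blocked at collider AgeGroup (neither it nor any descendant is in the conditioning set).
  P3: blocked at collider AgeGroup (neither it nor any descendant is in the conditioning set).
The empty set is therefore the unique smallest valid set.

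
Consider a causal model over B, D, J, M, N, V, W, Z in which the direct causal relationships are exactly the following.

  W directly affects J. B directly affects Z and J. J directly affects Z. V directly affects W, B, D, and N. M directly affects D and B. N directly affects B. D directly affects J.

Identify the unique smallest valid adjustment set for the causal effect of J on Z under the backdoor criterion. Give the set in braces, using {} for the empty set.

Variables eligible for adjustment (non-descendants of J, excluding J and Z): {B, D, M, N, V, W}.
Backdoor paths from J to Z:
  P1: J <- W <- V -> N -> B -> Z
  P2: J <- W <- V -> B -> Z
  P3: J <- W <- V -> D <- M -> B -> Z
  P4: J <- B -> Z
  P5: J <- D <- V -> N -> B -> Z
  P6: J <- D <- V -> B -> Z
  P7: J <- D <- M -> B -> Z
The empty set is not sufficient: P1 (J <- W <- V -> N -> B -> Z) has no collider blocking it and no conditioned non-collider, so it is open.
Try {B}:
  P1: blocked at chain node B ∈ conditioning set.
  P2: blocked at chain node B ∈ conditioning set.
  P3: blocked at collider D (neither it nor any descendant is in the conditioning set).
  P4: blocked at fork node B ∈ conditioning set.
  P5: blocked at chain node B ∈ conditioning set.
  P6: blocked at chain node B ∈ conditioning set.
  P7: blocked at chain node B ∈ conditioning set.
{B} contains no descendant of J and blocks every backdoor path.
No other singleton works — e.g. {V} leaves P4 open — so {B} is the unique smallest valid adjustment set.

{B}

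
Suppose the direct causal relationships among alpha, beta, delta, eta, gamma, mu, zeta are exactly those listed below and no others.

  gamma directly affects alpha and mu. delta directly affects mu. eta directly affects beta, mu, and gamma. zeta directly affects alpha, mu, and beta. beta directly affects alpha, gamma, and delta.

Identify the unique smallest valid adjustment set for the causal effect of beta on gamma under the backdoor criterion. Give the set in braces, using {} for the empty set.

{eta}

Variables eligible for adjustment (non-descendants of beta, excluding beta and gamma): {eta, zeta}.
Backdoor paths from beta to gamma:
  P1: beta <- zeta -> mu <- eta -> gamma
  P2: beta <- zeta -> mu <- gamma
  P3: beta <- zeta -> alpha <- gamma
  P4: beta <- eta -> gamma
  P5: beta <- eta -> mu <- zeta -> alpha <- gamma
  P6: beta <- eta -> mu <- gamma
The empty set is not sufficient: P4 (beta <- eta -> gamma) has no collider blocking it and no conditioned non-collider, so it is open.
Try {eta}:
  P1: blocked at collider mu (neither it nor any descendant is in the conditioning set).
  P2: blocked at collider mu (neither it nor any descendant is in the conditioning set).
  P3: blocked at collider alpha (neither it nor any descendant is in the conditioning set).
  P4: blocked at fork node eta ∈ conditioning set.
  P5: blocked at fork node eta ∈ conditioning set.
  P6: blocked at fork node eta ∈ conditioning set.
{eta} contains no descendant of beta and blocks every backdoor path.
No other singleton works — e.g. {zeta} leaves P4 open — so {eta} is the unique smallest valid adjustment set.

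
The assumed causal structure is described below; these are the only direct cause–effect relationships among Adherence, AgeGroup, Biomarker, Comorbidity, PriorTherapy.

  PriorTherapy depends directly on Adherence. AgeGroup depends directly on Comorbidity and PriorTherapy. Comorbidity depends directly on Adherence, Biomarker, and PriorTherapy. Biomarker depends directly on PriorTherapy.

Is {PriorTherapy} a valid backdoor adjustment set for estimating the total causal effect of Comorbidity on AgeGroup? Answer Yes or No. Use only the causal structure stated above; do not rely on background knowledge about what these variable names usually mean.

Backdoor paths from Comorbidity to AgeGroup (paths whose first edge points into Comorbidity):
  P1: Comorbidity <- Adherence -> PriorTherapy -> AgeGroup
  P2: Comorbidity <- PriorTherapy -> AgeGroup
  P3: Comorbidity <- Biomarker <- PriorTherapy -> AgeGroup
Condition 1 (no descendant of Comorbidity in the set): holds — descendants of Comorbidity are {AgeGroup}; none are in {PriorTherapy}.
Condition 2 (every backdoor path blocked by {PriorTherapy}):
  P1: blocked at chain node PriorTherapy ∈ conditioning set.
  P2: blocked at fork node PriorTherapy ∈ conditioning set.
  P3: blocked at fork node PriorTherapy ∈ conditioning set.
{PriorTherapy} satisfies the backdoor criterion.

Yes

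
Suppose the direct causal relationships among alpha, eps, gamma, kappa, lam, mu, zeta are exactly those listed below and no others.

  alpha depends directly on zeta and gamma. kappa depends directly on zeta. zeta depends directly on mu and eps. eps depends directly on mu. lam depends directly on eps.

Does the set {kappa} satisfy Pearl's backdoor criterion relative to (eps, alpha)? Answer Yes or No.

No

Backdoor paths from eps to alpha (paths whose first edge points into eps):
  P1: eps <- mu -> zeta -> alpha
Condition 1 (no descendant of eps in the set): FAILS — kappa is a descendant of eps.
Condition 2 (every backdoor path blocked by {kappa}):
  P1: open — no interior node is in the conditioning set.
{kappa} does not satisfy the backdoor criterion.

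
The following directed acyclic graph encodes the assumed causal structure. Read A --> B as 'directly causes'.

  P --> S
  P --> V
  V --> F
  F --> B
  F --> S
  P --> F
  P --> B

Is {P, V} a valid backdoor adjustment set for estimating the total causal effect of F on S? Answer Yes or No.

Backdoor paths from F to S (paths whose first edge points into F):
  P1: F <- P -> S
  P2: F <- V <- P -> S
Condition 1 (no descendant of F in the set): holds — descendants of F are {B, S}; none are in {P, V}.
Condition 2 (every backdoor path blocked by {P, V}):
  P1: blocked at fork node P ∈ conditioning set.
  P2: blocked at chain node V ∈ conditioning set.
{P, V} satisfies the backdoor criterion.

Yes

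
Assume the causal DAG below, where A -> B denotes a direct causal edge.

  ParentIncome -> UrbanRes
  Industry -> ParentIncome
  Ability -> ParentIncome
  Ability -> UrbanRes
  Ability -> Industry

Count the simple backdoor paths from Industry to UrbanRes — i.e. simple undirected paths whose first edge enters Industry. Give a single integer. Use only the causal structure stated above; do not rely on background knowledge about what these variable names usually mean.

A backdoor path from Industry to UrbanRes is any simple undirected path whose first edge points into Industry (i.e. leaves Industry via a parent).
Parents of Industry: {Ability}.
Enumerating:
  P1: Industry <- Ability -> ParentIncome -> UrbanRes
  P2: Industry <- Ability -> UrbanRes
That exhausts the simple backdoor paths. Count: 2.

2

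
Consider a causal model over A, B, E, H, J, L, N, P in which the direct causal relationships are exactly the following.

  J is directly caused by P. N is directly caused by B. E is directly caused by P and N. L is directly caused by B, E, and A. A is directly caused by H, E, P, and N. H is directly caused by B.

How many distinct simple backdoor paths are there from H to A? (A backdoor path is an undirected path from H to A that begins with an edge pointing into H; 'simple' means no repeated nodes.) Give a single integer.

8

A backdoor path from H to A is any simple undirected path whose first edge points into H (i.e. leaves H via a parent).
Parents of H: {B}.
Enumerating:
  P1: H <- B -> N -> E <- P -> A
  P2: H <- B -> N -> E -> A
  P3: H <- B -> N -> E -> L <- A
  P4: H <- B -> N -> A
  P5: H <- B -> L <- E <- N -> A
  P6: H <- B -> L <- E <- P -> A
  P7: H <- B -> L <- E -> A
  P8: H <- B -> L <- A
That exhausts the simple backdoor paths. Count: 8.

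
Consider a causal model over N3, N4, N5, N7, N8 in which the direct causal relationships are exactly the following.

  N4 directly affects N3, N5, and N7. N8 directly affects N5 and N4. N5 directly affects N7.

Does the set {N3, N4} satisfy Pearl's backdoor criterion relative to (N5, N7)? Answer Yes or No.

Yes

Backdoor paths from N5 to N7 (paths whose first edge points into N5):
  P1: N5 <- N8 -> N4 -> N7
  P2: N5 <- N4 -> N7
Condition 1 (no descendant of N5 in the set): holds — descendants of N5 are {N7}; none are in {N3, N4}.
Condition 2 (every backdoor path blocked by {N3, N4}):
  P1: blocked at chain node N4 ∈ conditioning set.
  P2: blocked at fork node N4 ∈ conditioning set.
{N3, N4} satisfies the backdoor criterion.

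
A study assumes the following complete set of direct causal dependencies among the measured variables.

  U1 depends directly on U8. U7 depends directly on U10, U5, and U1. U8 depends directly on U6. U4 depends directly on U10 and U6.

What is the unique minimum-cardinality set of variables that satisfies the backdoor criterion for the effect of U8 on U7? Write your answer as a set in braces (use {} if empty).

Variables eligible for adjustment (non-descendants of U8, excluding U8 and U7): {U10, U4, U5, U6}.
Backdoor paths from U8 to U7:
  P1: U8 <- U6 -> U4 <- U10 -> U7
Each backdoor path contains an unconditioned collider, so every path is already blocked with the empty conditioning set:
  P1: blocked at collider U4 (neither it nor any descendant is in the conditioning set).
The empty set is therefore the unique smallest valid set.

{}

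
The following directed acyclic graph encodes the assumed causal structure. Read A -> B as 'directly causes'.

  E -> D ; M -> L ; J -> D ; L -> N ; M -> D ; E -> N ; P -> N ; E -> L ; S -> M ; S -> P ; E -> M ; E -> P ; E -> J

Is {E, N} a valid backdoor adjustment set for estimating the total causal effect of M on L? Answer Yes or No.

No

Backdoor paths from M to L (paths whose first edge points into M):
  P1: M <- S -> P <- E -> L
  P2: M <- S -> P <- E -> N <- L
  P3: M <- S -> P -> N <- E -> L
  P4: M <- S -> P -> N <- L
  P5: M <- E -> P -> N <- L
  P6: M <- E -> L
  P7: M <- E -> N <- L
Condition 1 (no descendant of M in the set): FAILS — N is a descendant of M.
Condition 2 (every backdoor path blocked by {E, N}):
  P1: blocked at fork node E ∈ conditioning set.
  P2: blocked at fork node E ∈ conditioning set.
  P3: blocked at fork node E ∈ conditioning set.
  P4: open — collider(s) N are conditioned on (or have a conditioned descendant) and no non-collider on the path is in the set.
  P5: blocked at fork node E ∈ conditioning set.
  P6: blocked at fork node E ∈ conditioning set.
  P7: blocked at fork node E ∈ conditioning set.
{E, N} does not satisfy the backdoor criterion.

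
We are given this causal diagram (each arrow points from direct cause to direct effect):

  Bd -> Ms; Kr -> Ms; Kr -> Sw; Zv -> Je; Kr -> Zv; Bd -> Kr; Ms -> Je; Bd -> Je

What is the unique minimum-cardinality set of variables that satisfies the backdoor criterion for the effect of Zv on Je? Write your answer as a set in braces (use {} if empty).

{Kr}

Variables eligible for adjustment (non-descendants of Zv, excluding Zv and Je): {Bd, Kr, Ms, Sw}.
Backdoor paths from Zv to Je:
  P1: Zv <- Kr <- Bd -> Ms -> Je
  P2: Zv <- Kr <- Bd -> Je
  P3: Zv <- Kr -> Ms <- Bd -> Je
  P4: Zv <- Kr -> Ms -> Je
The empty set is not sufficient: P1 (Zv <- Kr <- Bd -> Ms -> Je) has no collider blocking it and no conditioned non-collider, so it is open.
Try {Kr}:
  P1: blocked at chain node Kr ∈ conditioning set.
  P2: blocked at chain node Kr ∈ conditioning set.
  P3: blocked at fork node Kr ∈ conditioning set.
  P4: blocked at fork node Kr ∈ conditioning set.
{Kr} contains no descendant of Zv and blocks every backdoor path.
No other singleton works — e.g. {Bd} leaves P4 open — so {Kr} is the unique smallest valid adjustment set.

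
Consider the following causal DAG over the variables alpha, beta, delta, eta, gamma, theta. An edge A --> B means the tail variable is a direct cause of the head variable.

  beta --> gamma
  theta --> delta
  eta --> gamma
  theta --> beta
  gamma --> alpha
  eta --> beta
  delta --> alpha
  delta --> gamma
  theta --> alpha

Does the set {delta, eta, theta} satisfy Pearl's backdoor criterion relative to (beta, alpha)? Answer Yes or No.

Backdoor paths from beta to alpha (paths whose first edge points into beta):
  P1: beta <- theta -> delta -> gamma -> alpha
  P2: beta <- theta -> delta -> alpha
  P3: beta <- theta -> alpha
  P4: beta <- eta -> gamma <- delta <- theta -> alpha
  P5: beta <- eta -> gamma <- delta -> alpha
  P6: beta <- eta -> gamma -> alpha
Condition 1 (no descendant of beta in the set): holds — descendants of beta are {alpha, gamma}; none are in {delta, eta, theta}.
Condition 2 (every backdoor path blocked by {delta, eta, theta}):
  P1: blocked at fork node theta ∈ conditioning set.
  P2: blocked at fork node theta ∈ conditioning set.
  P3: blocked at fork node theta ∈ conditioning set.
  P4: blocked at fork node eta ∈ conditioning set.
  P5: blocked at fork node eta ∈ conditioning set.
  P6: blocked at fork node eta ∈ conditioning set.
{delta, eta, theta} satisfies the backdoor criterion.

Yes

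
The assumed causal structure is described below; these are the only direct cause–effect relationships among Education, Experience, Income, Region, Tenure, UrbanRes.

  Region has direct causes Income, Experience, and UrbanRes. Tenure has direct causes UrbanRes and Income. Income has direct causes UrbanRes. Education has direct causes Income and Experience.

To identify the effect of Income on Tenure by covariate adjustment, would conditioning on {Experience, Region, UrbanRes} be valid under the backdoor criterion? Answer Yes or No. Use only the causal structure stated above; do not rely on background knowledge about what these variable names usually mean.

Backdoor paths from Income to Tenure (paths whose first edge points into Income):
  P1: Income <- UrbanRes -> Tenure
Condition 1 (no descendant of Income in the set): FAILS — Region is a descendant of Income.
Condition 2 (every backdoor path blocked by {Experience, Region, UrbanRes}):
  P1: blocked at fork node UrbanRes ∈ conditioning set.
{Experience, Region, UrbanRes} does not satisfy the backdoor criterion.

No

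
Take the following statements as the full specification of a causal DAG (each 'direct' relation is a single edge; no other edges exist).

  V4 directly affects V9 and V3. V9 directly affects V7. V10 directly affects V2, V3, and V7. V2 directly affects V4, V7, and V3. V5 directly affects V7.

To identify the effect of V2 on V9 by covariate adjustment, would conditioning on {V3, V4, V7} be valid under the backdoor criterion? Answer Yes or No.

No

Backdoor paths from V2 to V9 (paths whose first edge points into V2):
  P1: V2 <- V10 -> V7 <- V9
  P2: V2 <- V10 -> V3 <- V4 -> V9
Condition 1 (no descendant of V2 in the set): FAILS — V3, V4, and V7 are descendants of V2.
Condition 2 (every backdoor path blocked by {V3, V4, V7}):
  P1: open — collider(s) V7 are conditioned on (or have a conditioned descendant) and no non-collider on the path is in the set.
  P2: blocked at fork node V4 ∈ conditioning set.
{V3, V4, V7} does not satisfy the backdoor criterion.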